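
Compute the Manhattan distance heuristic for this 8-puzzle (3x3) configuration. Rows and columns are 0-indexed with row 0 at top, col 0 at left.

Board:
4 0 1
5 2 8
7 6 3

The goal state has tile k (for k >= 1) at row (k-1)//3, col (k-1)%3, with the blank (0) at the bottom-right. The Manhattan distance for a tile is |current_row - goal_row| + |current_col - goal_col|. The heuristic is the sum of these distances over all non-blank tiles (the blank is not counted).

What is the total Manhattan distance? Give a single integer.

Tile 4: at (0,0), goal (1,0), distance |0-1|+|0-0| = 1
Tile 1: at (0,2), goal (0,0), distance |0-0|+|2-0| = 2
Tile 5: at (1,0), goal (1,1), distance |1-1|+|0-1| = 1
Tile 2: at (1,1), goal (0,1), distance |1-0|+|1-1| = 1
Tile 8: at (1,2), goal (2,1), distance |1-2|+|2-1| = 2
Tile 7: at (2,0), goal (2,0), distance |2-2|+|0-0| = 0
Tile 6: at (2,1), goal (1,2), distance |2-1|+|1-2| = 2
Tile 3: at (2,2), goal (0,2), distance |2-0|+|2-2| = 2
Sum: 1 + 2 + 1 + 1 + 2 + 0 + 2 + 2 = 11

Answer: 11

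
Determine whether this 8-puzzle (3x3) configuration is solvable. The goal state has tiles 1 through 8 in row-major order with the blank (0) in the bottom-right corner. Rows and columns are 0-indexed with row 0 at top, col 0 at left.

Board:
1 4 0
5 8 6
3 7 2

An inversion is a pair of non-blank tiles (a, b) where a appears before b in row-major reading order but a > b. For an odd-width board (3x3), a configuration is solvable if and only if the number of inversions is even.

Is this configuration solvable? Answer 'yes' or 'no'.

Inversions (pairs i<j in row-major order where tile[i] > tile[j] > 0): 12
12 is even, so the puzzle is solvable.

Answer: yes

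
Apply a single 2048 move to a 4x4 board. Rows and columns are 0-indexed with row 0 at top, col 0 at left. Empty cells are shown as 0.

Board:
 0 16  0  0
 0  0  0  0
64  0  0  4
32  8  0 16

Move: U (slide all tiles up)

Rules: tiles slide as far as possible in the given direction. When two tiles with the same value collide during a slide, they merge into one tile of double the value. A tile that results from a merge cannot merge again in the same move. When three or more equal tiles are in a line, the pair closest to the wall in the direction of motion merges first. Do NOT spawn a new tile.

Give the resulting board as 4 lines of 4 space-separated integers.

Slide up:
col 0: [0, 0, 64, 32] -> [64, 32, 0, 0]
col 1: [16, 0, 0, 8] -> [16, 8, 0, 0]
col 2: [0, 0, 0, 0] -> [0, 0, 0, 0]
col 3: [0, 0, 4, 16] -> [4, 16, 0, 0]

Answer: 64 16  0  4
32  8  0 16
 0  0  0  0
 0  0  0  0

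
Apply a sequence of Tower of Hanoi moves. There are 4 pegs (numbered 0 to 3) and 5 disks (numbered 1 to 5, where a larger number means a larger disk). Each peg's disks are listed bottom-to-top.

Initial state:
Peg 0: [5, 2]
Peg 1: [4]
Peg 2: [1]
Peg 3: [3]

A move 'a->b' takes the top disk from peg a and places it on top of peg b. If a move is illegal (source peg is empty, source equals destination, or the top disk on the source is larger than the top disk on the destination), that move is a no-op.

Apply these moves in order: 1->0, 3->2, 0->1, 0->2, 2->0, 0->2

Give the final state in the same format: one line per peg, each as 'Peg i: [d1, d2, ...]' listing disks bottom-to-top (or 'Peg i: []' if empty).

Answer: Peg 0: [5]
Peg 1: [4, 2]
Peg 2: [1]
Peg 3: [3]

Derivation:
After move 1 (1->0):
Peg 0: [5, 2]
Peg 1: [4]
Peg 2: [1]
Peg 3: [3]

After move 2 (3->2):
Peg 0: [5, 2]
Peg 1: [4]
Peg 2: [1]
Peg 3: [3]

After move 3 (0->1):
Peg 0: [5]
Peg 1: [4, 2]
Peg 2: [1]
Peg 3: [3]

After move 4 (0->2):
Peg 0: [5]
Peg 1: [4, 2]
Peg 2: [1]
Peg 3: [3]

After move 5 (2->0):
Peg 0: [5, 1]
Peg 1: [4, 2]
Peg 2: []
Peg 3: [3]

After move 6 (0->2):
Peg 0: [5]
Peg 1: [4, 2]
Peg 2: [1]
Peg 3: [3]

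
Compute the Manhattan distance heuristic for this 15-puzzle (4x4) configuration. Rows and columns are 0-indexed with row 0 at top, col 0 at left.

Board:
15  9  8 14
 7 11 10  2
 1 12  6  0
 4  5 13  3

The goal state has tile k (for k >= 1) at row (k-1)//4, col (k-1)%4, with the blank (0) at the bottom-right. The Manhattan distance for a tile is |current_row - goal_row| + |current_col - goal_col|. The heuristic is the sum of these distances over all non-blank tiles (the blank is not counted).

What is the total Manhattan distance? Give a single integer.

Tile 15: (0,0)->(3,2) = 5
Tile 9: (0,1)->(2,0) = 3
Tile 8: (0,2)->(1,3) = 2
Tile 14: (0,3)->(3,1) = 5
Tile 7: (1,0)->(1,2) = 2
Tile 11: (1,1)->(2,2) = 2
Tile 10: (1,2)->(2,1) = 2
Tile 2: (1,3)->(0,1) = 3
Tile 1: (2,0)->(0,0) = 2
Tile 12: (2,1)->(2,3) = 2
Tile 6: (2,2)->(1,1) = 2
Tile 4: (3,0)->(0,3) = 6
Tile 5: (3,1)->(1,0) = 3
Tile 13: (3,2)->(3,0) = 2
Tile 3: (3,3)->(0,2) = 4
Sum: 5 + 3 + 2 + 5 + 2 + 2 + 2 + 3 + 2 + 2 + 2 + 6 + 3 + 2 + 4 = 45

Answer: 45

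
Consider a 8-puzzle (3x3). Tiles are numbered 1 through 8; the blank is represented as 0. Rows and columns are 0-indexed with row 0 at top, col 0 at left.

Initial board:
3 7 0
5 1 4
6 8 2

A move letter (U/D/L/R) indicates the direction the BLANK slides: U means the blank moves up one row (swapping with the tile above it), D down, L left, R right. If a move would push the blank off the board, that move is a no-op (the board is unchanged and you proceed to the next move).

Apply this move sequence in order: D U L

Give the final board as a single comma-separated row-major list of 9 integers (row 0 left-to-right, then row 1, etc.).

Answer: 3, 0, 7, 5, 1, 4, 6, 8, 2

Derivation:
After move 1 (D):
3 7 4
5 1 0
6 8 2

After move 2 (U):
3 7 0
5 1 4
6 8 2

After move 3 (L):
3 0 7
5 1 4
6 8 2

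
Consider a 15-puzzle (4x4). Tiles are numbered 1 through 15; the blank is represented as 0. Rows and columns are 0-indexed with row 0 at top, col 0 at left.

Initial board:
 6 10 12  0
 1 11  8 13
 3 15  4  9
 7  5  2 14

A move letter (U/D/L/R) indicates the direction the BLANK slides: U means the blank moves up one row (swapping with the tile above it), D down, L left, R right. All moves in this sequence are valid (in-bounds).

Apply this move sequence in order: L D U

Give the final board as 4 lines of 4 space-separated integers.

Answer:  6 10  0 12
 1 11  8 13
 3 15  4  9
 7  5  2 14

Derivation:
After move 1 (L):
 6 10  0 12
 1 11  8 13
 3 15  4  9
 7  5  2 14

After move 2 (D):
 6 10  8 12
 1 11  0 13
 3 15  4  9
 7  5  2 14

After move 3 (U):
 6 10  0 12
 1 11  8 13
 3 15  4  9
 7  5  2 14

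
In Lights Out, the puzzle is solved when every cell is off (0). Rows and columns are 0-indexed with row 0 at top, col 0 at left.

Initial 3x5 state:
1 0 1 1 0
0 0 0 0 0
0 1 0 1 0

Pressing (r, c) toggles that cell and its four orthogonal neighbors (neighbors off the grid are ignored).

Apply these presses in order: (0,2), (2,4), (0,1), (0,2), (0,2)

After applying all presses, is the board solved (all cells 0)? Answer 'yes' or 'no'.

After press 1 at (0,2):
1 1 0 0 0
0 0 1 0 0
0 1 0 1 0

After press 2 at (2,4):
1 1 0 0 0
0 0 1 0 1
0 1 0 0 1

After press 3 at (0,1):
0 0 1 0 0
0 1 1 0 1
0 1 0 0 1

After press 4 at (0,2):
0 1 0 1 0
0 1 0 0 1
0 1 0 0 1

After press 5 at (0,2):
0 0 1 0 0
0 1 1 0 1
0 1 0 0 1

Lights still on: 6

Answer: no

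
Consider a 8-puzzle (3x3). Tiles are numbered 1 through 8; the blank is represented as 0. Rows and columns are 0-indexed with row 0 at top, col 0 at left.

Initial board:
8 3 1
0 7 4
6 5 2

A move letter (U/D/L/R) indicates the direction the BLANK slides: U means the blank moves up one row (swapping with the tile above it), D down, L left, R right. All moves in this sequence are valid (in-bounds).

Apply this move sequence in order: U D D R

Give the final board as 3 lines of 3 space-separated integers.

Answer: 8 3 1
6 7 4
5 0 2

Derivation:
After move 1 (U):
0 3 1
8 7 4
6 5 2

After move 2 (D):
8 3 1
0 7 4
6 5 2

After move 3 (D):
8 3 1
6 7 4
0 5 2

After move 4 (R):
8 3 1
6 7 4
5 0 2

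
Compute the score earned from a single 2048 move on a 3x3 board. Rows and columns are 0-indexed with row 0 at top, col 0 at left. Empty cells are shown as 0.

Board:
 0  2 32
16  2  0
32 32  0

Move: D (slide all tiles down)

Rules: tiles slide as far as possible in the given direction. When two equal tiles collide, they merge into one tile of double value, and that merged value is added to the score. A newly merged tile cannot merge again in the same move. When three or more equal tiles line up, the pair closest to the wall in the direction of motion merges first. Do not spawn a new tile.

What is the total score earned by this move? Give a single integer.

Slide down:
col 0: [0, 16, 32] -> [0, 16, 32]  score +0 (running 0)
col 1: [2, 2, 32] -> [0, 4, 32]  score +4 (running 4)
col 2: [32, 0, 0] -> [0, 0, 32]  score +0 (running 4)
Board after move:
 0  0  0
16  4  0
32 32 32

Answer: 4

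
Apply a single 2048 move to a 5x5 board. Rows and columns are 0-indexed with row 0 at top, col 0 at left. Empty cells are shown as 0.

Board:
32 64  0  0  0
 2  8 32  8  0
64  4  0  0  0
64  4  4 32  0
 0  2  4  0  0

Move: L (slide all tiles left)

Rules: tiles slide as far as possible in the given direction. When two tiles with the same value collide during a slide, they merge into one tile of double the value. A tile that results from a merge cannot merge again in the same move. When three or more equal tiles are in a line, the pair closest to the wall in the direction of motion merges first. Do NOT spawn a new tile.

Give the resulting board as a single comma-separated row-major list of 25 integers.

Slide left:
row 0: [32, 64, 0, 0, 0] -> [32, 64, 0, 0, 0]
row 1: [2, 8, 32, 8, 0] -> [2, 8, 32, 8, 0]
row 2: [64, 4, 0, 0, 0] -> [64, 4, 0, 0, 0]
row 3: [64, 4, 4, 32, 0] -> [64, 8, 32, 0, 0]
row 4: [0, 2, 4, 0, 0] -> [2, 4, 0, 0, 0]

Answer: 32, 64, 0, 0, 0, 2, 8, 32, 8, 0, 64, 4, 0, 0, 0, 64, 8, 32, 0, 0, 2, 4, 0, 0, 0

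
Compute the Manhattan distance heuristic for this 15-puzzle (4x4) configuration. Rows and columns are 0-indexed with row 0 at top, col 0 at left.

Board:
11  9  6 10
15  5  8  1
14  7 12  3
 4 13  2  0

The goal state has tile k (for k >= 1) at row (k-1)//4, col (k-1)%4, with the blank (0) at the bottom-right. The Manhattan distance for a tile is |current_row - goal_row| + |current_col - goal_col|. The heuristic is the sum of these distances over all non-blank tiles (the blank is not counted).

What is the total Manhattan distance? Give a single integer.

Tile 11: (0,0)->(2,2) = 4
Tile 9: (0,1)->(2,0) = 3
Tile 6: (0,2)->(1,1) = 2
Tile 10: (0,3)->(2,1) = 4
Tile 15: (1,0)->(3,2) = 4
Tile 5: (1,1)->(1,0) = 1
Tile 8: (1,2)->(1,3) = 1
Tile 1: (1,3)->(0,0) = 4
Tile 14: (2,0)->(3,1) = 2
Tile 7: (2,1)->(1,2) = 2
Tile 12: (2,2)->(2,3) = 1
Tile 3: (2,3)->(0,2) = 3
Tile 4: (3,0)->(0,3) = 6
Tile 13: (3,1)->(3,0) = 1
Tile 2: (3,2)->(0,1) = 4
Sum: 4 + 3 + 2 + 4 + 4 + 1 + 1 + 4 + 2 + 2 + 1 + 3 + 6 + 1 + 4 = 42

Answer: 42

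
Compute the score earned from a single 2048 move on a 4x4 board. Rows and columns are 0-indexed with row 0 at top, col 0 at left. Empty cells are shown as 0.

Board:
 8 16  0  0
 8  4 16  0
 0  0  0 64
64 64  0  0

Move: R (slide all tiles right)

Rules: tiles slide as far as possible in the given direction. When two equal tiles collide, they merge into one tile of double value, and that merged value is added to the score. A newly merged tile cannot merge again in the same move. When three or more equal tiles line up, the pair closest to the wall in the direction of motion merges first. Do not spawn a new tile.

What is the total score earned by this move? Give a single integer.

Answer: 128

Derivation:
Slide right:
row 0: [8, 16, 0, 0] -> [0, 0, 8, 16]  score +0 (running 0)
row 1: [8, 4, 16, 0] -> [0, 8, 4, 16]  score +0 (running 0)
row 2: [0, 0, 0, 64] -> [0, 0, 0, 64]  score +0 (running 0)
row 3: [64, 64, 0, 0] -> [0, 0, 0, 128]  score +128 (running 128)
Board after move:
  0   0   8  16
  0   8   4  16
  0   0   0  64
  0   0   0 128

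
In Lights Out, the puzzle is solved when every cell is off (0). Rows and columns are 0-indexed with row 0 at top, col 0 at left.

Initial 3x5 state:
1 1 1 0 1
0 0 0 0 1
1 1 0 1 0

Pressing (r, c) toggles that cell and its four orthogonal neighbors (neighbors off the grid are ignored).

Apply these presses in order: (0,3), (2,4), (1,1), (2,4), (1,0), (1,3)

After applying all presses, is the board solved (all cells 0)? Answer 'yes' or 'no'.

Answer: yes

Derivation:
After press 1 at (0,3):
1 1 0 1 0
0 0 0 1 1
1 1 0 1 0

After press 2 at (2,4):
1 1 0 1 0
0 0 0 1 0
1 1 0 0 1

After press 3 at (1,1):
1 0 0 1 0
1 1 1 1 0
1 0 0 0 1

After press 4 at (2,4):
1 0 0 1 0
1 1 1 1 1
1 0 0 1 0

After press 5 at (1,0):
0 0 0 1 0
0 0 1 1 1
0 0 0 1 0

After press 6 at (1,3):
0 0 0 0 0
0 0 0 0 0
0 0 0 0 0

Lights still on: 0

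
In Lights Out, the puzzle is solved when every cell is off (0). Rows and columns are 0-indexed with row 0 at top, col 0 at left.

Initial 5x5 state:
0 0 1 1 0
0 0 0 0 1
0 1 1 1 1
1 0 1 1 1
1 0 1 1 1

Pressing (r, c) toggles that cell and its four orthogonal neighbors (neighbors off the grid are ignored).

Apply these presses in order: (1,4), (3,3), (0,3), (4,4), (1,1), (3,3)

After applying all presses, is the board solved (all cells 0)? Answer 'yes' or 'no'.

After press 1 at (1,4):
0 0 1 1 1
0 0 0 1 0
0 1 1 1 0
1 0 1 1 1
1 0 1 1 1

After press 2 at (3,3):
0 0 1 1 1
0 0 0 1 0
0 1 1 0 0
1 0 0 0 0
1 0 1 0 1

After press 3 at (0,3):
0 0 0 0 0
0 0 0 0 0
0 1 1 0 0
1 0 0 0 0
1 0 1 0 1

After press 4 at (4,4):
0 0 0 0 0
0 0 0 0 0
0 1 1 0 0
1 0 0 0 1
1 0 1 1 0

After press 5 at (1,1):
0 1 0 0 0
1 1 1 0 0
0 0 1 0 0
1 0 0 0 1
1 0 1 1 0

After press 6 at (3,3):
0 1 0 0 0
1 1 1 0 0
0 0 1 1 0
1 0 1 1 0
1 0 1 0 0

Lights still on: 11

Answer: no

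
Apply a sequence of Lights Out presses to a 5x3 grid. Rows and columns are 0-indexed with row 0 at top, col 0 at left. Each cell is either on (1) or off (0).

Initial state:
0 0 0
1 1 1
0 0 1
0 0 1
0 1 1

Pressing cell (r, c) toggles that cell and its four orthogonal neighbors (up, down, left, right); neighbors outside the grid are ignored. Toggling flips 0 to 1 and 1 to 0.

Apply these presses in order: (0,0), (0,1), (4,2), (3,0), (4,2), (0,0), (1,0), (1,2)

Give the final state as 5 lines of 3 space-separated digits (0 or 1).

After press 1 at (0,0):
1 1 0
0 1 1
0 0 1
0 0 1
0 1 1

After press 2 at (0,1):
0 0 1
0 0 1
0 0 1
0 0 1
0 1 1

After press 3 at (4,2):
0 0 1
0 0 1
0 0 1
0 0 0
0 0 0

After press 4 at (3,0):
0 0 1
0 0 1
1 0 1
1 1 0
1 0 0

After press 5 at (4,2):
0 0 1
0 0 1
1 0 1
1 1 1
1 1 1

After press 6 at (0,0):
1 1 1
1 0 1
1 0 1
1 1 1
1 1 1

After press 7 at (1,0):
0 1 1
0 1 1
0 0 1
1 1 1
1 1 1

After press 8 at (1,2):
0 1 0
0 0 0
0 0 0
1 1 1
1 1 1

Answer: 0 1 0
0 0 0
0 0 0
1 1 1
1 1 1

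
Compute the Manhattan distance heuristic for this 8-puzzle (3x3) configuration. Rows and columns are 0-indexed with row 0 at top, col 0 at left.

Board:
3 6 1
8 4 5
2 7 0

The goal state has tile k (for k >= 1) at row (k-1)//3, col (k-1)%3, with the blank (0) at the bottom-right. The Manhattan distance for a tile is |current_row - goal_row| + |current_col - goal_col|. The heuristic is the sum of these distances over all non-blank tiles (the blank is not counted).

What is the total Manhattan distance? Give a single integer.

Tile 3: at (0,0), goal (0,2), distance |0-0|+|0-2| = 2
Tile 6: at (0,1), goal (1,2), distance |0-1|+|1-2| = 2
Tile 1: at (0,2), goal (0,0), distance |0-0|+|2-0| = 2
Tile 8: at (1,0), goal (2,1), distance |1-2|+|0-1| = 2
Tile 4: at (1,1), goal (1,0), distance |1-1|+|1-0| = 1
Tile 5: at (1,2), goal (1,1), distance |1-1|+|2-1| = 1
Tile 2: at (2,0), goal (0,1), distance |2-0|+|0-1| = 3
Tile 7: at (2,1), goal (2,0), distance |2-2|+|1-0| = 1
Sum: 2 + 2 + 2 + 2 + 1 + 1 + 3 + 1 = 14

Answer: 14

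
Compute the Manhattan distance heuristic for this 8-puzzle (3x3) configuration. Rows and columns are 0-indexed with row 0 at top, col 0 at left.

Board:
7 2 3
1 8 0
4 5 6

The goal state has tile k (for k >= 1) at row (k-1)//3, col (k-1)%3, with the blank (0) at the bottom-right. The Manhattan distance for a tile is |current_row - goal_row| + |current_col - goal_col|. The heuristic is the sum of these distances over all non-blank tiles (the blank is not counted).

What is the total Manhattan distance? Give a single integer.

Answer: 7

Derivation:
Tile 7: at (0,0), goal (2,0), distance |0-2|+|0-0| = 2
Tile 2: at (0,1), goal (0,1), distance |0-0|+|1-1| = 0
Tile 3: at (0,2), goal (0,2), distance |0-0|+|2-2| = 0
Tile 1: at (1,0), goal (0,0), distance |1-0|+|0-0| = 1
Tile 8: at (1,1), goal (2,1), distance |1-2|+|1-1| = 1
Tile 4: at (2,0), goal (1,0), distance |2-1|+|0-0| = 1
Tile 5: at (2,1), goal (1,1), distance |2-1|+|1-1| = 1
Tile 6: at (2,2), goal (1,2), distance |2-1|+|2-2| = 1
Sum: 2 + 0 + 0 + 1 + 1 + 1 + 1 + 1 = 7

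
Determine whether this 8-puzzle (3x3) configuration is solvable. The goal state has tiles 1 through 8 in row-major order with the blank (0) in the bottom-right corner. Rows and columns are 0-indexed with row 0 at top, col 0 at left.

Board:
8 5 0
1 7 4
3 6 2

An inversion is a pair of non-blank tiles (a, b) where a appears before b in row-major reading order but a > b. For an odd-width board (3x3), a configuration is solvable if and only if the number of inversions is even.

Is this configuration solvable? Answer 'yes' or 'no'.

Inversions (pairs i<j in row-major order where tile[i] > tile[j] > 0): 19
19 is odd, so the puzzle is not solvable.

Answer: no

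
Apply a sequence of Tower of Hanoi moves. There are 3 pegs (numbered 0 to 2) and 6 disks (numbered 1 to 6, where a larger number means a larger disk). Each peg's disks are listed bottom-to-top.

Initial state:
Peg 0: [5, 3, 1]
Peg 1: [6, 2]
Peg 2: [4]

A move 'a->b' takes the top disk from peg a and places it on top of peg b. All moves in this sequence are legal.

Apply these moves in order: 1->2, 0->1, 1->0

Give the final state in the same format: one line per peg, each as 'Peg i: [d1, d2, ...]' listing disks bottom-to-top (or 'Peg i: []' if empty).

Answer: Peg 0: [5, 3, 1]
Peg 1: [6]
Peg 2: [4, 2]

Derivation:
After move 1 (1->2):
Peg 0: [5, 3, 1]
Peg 1: [6]
Peg 2: [4, 2]

After move 2 (0->1):
Peg 0: [5, 3]
Peg 1: [6, 1]
Peg 2: [4, 2]

After move 3 (1->0):
Peg 0: [5, 3, 1]
Peg 1: [6]
Peg 2: [4, 2]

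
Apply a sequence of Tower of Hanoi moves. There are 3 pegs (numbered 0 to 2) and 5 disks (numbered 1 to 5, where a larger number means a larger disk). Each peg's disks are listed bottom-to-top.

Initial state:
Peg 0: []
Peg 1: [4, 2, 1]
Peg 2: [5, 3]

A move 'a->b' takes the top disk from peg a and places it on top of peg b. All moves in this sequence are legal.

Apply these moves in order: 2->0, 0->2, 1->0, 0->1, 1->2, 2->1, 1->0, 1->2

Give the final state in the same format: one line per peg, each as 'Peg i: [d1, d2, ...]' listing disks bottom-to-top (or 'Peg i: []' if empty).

After move 1 (2->0):
Peg 0: [3]
Peg 1: [4, 2, 1]
Peg 2: [5]

After move 2 (0->2):
Peg 0: []
Peg 1: [4, 2, 1]
Peg 2: [5, 3]

After move 3 (1->0):
Peg 0: [1]
Peg 1: [4, 2]
Peg 2: [5, 3]

After move 4 (0->1):
Peg 0: []
Peg 1: [4, 2, 1]
Peg 2: [5, 3]

After move 5 (1->2):
Peg 0: []
Peg 1: [4, 2]
Peg 2: [5, 3, 1]

After move 6 (2->1):
Peg 0: []
Peg 1: [4, 2, 1]
Peg 2: [5, 3]

After move 7 (1->0):
Peg 0: [1]
Peg 1: [4, 2]
Peg 2: [5, 3]

After move 8 (1->2):
Peg 0: [1]
Peg 1: [4]
Peg 2: [5, 3, 2]

Answer: Peg 0: [1]
Peg 1: [4]
Peg 2: [5, 3, 2]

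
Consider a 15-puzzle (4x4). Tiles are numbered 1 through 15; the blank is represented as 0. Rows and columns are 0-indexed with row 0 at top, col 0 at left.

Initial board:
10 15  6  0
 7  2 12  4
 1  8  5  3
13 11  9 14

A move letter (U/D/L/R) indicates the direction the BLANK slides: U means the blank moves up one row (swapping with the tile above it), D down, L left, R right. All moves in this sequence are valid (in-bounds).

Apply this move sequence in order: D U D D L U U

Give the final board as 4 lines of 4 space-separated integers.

After move 1 (D):
10 15  6  4
 7  2 12  0
 1  8  5  3
13 11  9 14

After move 2 (U):
10 15  6  0
 7  2 12  4
 1  8  5  3
13 11  9 14

After move 3 (D):
10 15  6  4
 7  2 12  0
 1  8  5  3
13 11  9 14

After move 4 (D):
10 15  6  4
 7  2 12  3
 1  8  5  0
13 11  9 14

After move 5 (L):
10 15  6  4
 7  2 12  3
 1  8  0  5
13 11  9 14

After move 6 (U):
10 15  6  4
 7  2  0  3
 1  8 12  5
13 11  9 14

After move 7 (U):
10 15  0  4
 7  2  6  3
 1  8 12  5
13 11  9 14

Answer: 10 15  0  4
 7  2  6  3
 1  8 12  5
13 11  9 14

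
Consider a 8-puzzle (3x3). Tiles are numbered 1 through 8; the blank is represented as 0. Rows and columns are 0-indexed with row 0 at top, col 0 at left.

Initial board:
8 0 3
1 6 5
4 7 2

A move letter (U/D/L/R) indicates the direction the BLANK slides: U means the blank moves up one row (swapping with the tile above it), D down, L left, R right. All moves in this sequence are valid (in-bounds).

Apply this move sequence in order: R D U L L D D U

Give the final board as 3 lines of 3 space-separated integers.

After move 1 (R):
8 3 0
1 6 5
4 7 2

After move 2 (D):
8 3 5
1 6 0
4 7 2

After move 3 (U):
8 3 0
1 6 5
4 7 2

After move 4 (L):
8 0 3
1 6 5
4 7 2

After move 5 (L):
0 8 3
1 6 5
4 7 2

After move 6 (D):
1 8 3
0 6 5
4 7 2

After move 7 (D):
1 8 3
4 6 5
0 7 2

After move 8 (U):
1 8 3
0 6 5
4 7 2

Answer: 1 8 3
0 6 5
4 7 2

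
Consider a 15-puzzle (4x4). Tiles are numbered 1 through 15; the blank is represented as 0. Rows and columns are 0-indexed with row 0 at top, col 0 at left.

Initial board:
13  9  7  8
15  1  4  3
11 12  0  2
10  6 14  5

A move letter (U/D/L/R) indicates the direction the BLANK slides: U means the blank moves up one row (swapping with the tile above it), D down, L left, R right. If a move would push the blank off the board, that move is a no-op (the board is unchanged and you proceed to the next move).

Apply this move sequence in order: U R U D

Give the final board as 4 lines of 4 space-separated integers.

Answer: 13  9  7  8
15  1  3  0
11 12  4  2
10  6 14  5

Derivation:
After move 1 (U):
13  9  7  8
15  1  0  3
11 12  4  2
10  6 14  5

After move 2 (R):
13  9  7  8
15  1  3  0
11 12  4  2
10  6 14  5

After move 3 (U):
13  9  7  0
15  1  3  8
11 12  4  2
10  6 14  5

After move 4 (D):
13  9  7  8
15  1  3  0
11 12  4  2
10  6 14  5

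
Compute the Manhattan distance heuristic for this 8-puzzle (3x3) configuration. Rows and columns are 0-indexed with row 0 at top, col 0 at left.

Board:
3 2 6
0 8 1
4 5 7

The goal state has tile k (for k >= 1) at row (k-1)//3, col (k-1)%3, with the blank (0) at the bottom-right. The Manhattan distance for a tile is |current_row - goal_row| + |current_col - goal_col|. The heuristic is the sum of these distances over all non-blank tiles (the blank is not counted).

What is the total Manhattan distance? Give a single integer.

Answer: 11

Derivation:
Tile 3: at (0,0), goal (0,2), distance |0-0|+|0-2| = 2
Tile 2: at (0,1), goal (0,1), distance |0-0|+|1-1| = 0
Tile 6: at (0,2), goal (1,2), distance |0-1|+|2-2| = 1
Tile 8: at (1,1), goal (2,1), distance |1-2|+|1-1| = 1
Tile 1: at (1,2), goal (0,0), distance |1-0|+|2-0| = 3
Tile 4: at (2,0), goal (1,0), distance |2-1|+|0-0| = 1
Tile 5: at (2,1), goal (1,1), distance |2-1|+|1-1| = 1
Tile 7: at (2,2), goal (2,0), distance |2-2|+|2-0| = 2
Sum: 2 + 0 + 1 + 1 + 3 + 1 + 1 + 2 = 11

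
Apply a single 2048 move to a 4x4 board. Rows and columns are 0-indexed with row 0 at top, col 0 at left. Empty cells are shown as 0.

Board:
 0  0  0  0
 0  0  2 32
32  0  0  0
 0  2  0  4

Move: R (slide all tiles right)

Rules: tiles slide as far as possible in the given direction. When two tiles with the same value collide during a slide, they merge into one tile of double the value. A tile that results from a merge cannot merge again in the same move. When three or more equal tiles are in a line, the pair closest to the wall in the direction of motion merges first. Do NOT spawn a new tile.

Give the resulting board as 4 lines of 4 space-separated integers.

Slide right:
row 0: [0, 0, 0, 0] -> [0, 0, 0, 0]
row 1: [0, 0, 2, 32] -> [0, 0, 2, 32]
row 2: [32, 0, 0, 0] -> [0, 0, 0, 32]
row 3: [0, 2, 0, 4] -> [0, 0, 2, 4]

Answer:  0  0  0  0
 0  0  2 32
 0  0  0 32
 0  0  2  4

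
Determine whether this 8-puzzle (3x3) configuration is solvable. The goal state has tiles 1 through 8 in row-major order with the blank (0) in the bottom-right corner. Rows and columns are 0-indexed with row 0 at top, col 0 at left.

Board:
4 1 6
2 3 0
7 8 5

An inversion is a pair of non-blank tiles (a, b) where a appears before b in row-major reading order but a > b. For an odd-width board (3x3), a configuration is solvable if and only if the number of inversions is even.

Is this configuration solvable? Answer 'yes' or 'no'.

Answer: yes

Derivation:
Inversions (pairs i<j in row-major order where tile[i] > tile[j] > 0): 8
8 is even, so the puzzle is solvable.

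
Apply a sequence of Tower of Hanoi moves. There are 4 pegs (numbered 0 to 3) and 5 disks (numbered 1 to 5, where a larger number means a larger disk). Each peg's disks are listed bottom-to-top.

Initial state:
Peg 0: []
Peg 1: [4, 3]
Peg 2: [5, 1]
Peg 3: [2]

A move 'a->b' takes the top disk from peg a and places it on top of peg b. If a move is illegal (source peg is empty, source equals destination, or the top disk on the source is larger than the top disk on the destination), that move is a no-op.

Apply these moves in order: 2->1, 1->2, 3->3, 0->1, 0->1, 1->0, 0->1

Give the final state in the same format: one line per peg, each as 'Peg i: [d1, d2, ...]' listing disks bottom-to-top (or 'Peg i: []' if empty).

Answer: Peg 0: []
Peg 1: [4, 3]
Peg 2: [5, 1]
Peg 3: [2]

Derivation:
After move 1 (2->1):
Peg 0: []
Peg 1: [4, 3, 1]
Peg 2: [5]
Peg 3: [2]

After move 2 (1->2):
Peg 0: []
Peg 1: [4, 3]
Peg 2: [5, 1]
Peg 3: [2]

After move 3 (3->3):
Peg 0: []
Peg 1: [4, 3]
Peg 2: [5, 1]
Peg 3: [2]

After move 4 (0->1):
Peg 0: []
Peg 1: [4, 3]
Peg 2: [5, 1]
Peg 3: [2]

After move 5 (0->1):
Peg 0: []
Peg 1: [4, 3]
Peg 2: [5, 1]
Peg 3: [2]

After move 6 (1->0):
Peg 0: [3]
Peg 1: [4]
Peg 2: [5, 1]
Peg 3: [2]

After move 7 (0->1):
Peg 0: []
Peg 1: [4, 3]
Peg 2: [5, 1]
Peg 3: [2]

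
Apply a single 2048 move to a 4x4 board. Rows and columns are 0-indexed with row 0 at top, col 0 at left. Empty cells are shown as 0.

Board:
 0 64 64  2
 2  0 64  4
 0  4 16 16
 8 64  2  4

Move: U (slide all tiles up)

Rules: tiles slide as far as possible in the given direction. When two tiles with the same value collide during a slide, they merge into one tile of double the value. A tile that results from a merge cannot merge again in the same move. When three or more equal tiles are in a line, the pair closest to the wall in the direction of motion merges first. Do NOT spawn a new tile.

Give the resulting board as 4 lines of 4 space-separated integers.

Answer:   2  64 128   2
  8   4  16   4
  0  64   2  16
  0   0   0   4

Derivation:
Slide up:
col 0: [0, 2, 0, 8] -> [2, 8, 0, 0]
col 1: [64, 0, 4, 64] -> [64, 4, 64, 0]
col 2: [64, 64, 16, 2] -> [128, 16, 2, 0]
col 3: [2, 4, 16, 4] -> [2, 4, 16, 4]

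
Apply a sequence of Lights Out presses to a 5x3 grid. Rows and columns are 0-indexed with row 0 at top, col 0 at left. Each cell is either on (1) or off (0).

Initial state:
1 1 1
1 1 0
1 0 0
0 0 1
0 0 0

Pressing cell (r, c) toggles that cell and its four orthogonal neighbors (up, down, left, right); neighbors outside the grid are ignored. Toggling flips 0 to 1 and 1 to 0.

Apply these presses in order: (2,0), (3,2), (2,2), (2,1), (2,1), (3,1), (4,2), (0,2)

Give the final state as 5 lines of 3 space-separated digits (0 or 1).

Answer: 1 0 0
0 1 0
0 1 0
0 0 1
0 0 0

Derivation:
After press 1 at (2,0):
1 1 1
0 1 0
0 1 0
1 0 1
0 0 0

After press 2 at (3,2):
1 1 1
0 1 0
0 1 1
1 1 0
0 0 1

After press 3 at (2,2):
1 1 1
0 1 1
0 0 0
1 1 1
0 0 1

After press 4 at (2,1):
1 1 1
0 0 1
1 1 1
1 0 1
0 0 1

After press 5 at (2,1):
1 1 1
0 1 1
0 0 0
1 1 1
0 0 1

After press 6 at (3,1):
1 1 1
0 1 1
0 1 0
0 0 0
0 1 1

After press 7 at (4,2):
1 1 1
0 1 1
0 1 0
0 0 1
0 0 0

After press 8 at (0,2):
1 0 0
0 1 0
0 1 0
0 0 1
0 0 0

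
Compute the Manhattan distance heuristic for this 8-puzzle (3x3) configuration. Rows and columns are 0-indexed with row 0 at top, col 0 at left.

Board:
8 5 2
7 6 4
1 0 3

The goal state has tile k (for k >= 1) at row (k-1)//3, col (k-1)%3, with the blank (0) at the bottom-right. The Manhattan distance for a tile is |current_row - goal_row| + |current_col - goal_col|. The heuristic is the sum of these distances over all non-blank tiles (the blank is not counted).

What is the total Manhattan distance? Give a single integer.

Answer: 13

Derivation:
Tile 8: (0,0)->(2,1) = 3
Tile 5: (0,1)->(1,1) = 1
Tile 2: (0,2)->(0,1) = 1
Tile 7: (1,0)->(2,0) = 1
Tile 6: (1,1)->(1,2) = 1
Tile 4: (1,2)->(1,0) = 2
Tile 1: (2,0)->(0,0) = 2
Tile 3: (2,2)->(0,2) = 2
Sum: 3 + 1 + 1 + 1 + 1 + 2 + 2 + 2 = 13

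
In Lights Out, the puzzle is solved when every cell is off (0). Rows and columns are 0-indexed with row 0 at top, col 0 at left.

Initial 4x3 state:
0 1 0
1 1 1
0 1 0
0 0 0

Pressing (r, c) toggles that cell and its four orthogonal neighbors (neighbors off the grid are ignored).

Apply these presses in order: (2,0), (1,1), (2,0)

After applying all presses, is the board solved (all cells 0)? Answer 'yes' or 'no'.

Answer: yes

Derivation:
After press 1 at (2,0):
0 1 0
0 1 1
1 0 0
1 0 0

After press 2 at (1,1):
0 0 0
1 0 0
1 1 0
1 0 0

After press 3 at (2,0):
0 0 0
0 0 0
0 0 0
0 0 0

Lights still on: 0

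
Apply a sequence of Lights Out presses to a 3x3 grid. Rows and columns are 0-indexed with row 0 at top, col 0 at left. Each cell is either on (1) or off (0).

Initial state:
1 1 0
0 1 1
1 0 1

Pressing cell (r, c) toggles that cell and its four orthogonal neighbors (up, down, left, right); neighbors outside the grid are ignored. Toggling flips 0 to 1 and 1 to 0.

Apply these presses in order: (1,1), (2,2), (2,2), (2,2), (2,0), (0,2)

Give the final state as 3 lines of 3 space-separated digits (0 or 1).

After press 1 at (1,1):
1 0 0
1 0 0
1 1 1

After press 2 at (2,2):
1 0 0
1 0 1
1 0 0

After press 3 at (2,2):
1 0 0
1 0 0
1 1 1

After press 4 at (2,2):
1 0 0
1 0 1
1 0 0

After press 5 at (2,0):
1 0 0
0 0 1
0 1 0

After press 6 at (0,2):
1 1 1
0 0 0
0 1 0

Answer: 1 1 1
0 0 0
0 1 0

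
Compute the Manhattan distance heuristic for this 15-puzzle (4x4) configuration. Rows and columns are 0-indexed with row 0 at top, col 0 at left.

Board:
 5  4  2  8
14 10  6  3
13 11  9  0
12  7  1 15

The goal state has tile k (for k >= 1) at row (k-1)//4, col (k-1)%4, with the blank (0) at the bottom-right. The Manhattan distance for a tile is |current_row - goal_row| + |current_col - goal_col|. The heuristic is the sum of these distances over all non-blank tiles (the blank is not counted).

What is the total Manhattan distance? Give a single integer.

Answer: 29

Derivation:
Tile 5: (0,0)->(1,0) = 1
Tile 4: (0,1)->(0,3) = 2
Tile 2: (0,2)->(0,1) = 1
Tile 8: (0,3)->(1,3) = 1
Tile 14: (1,0)->(3,1) = 3
Tile 10: (1,1)->(2,1) = 1
Tile 6: (1,2)->(1,1) = 1
Tile 3: (1,3)->(0,2) = 2
Tile 13: (2,0)->(3,0) = 1
Tile 11: (2,1)->(2,2) = 1
Tile 9: (2,2)->(2,0) = 2
Tile 12: (3,0)->(2,3) = 4
Tile 7: (3,1)->(1,2) = 3
Tile 1: (3,2)->(0,0) = 5
Tile 15: (3,3)->(3,2) = 1
Sum: 1 + 2 + 1 + 1 + 3 + 1 + 1 + 2 + 1 + 1 + 2 + 4 + 3 + 5 + 1 = 29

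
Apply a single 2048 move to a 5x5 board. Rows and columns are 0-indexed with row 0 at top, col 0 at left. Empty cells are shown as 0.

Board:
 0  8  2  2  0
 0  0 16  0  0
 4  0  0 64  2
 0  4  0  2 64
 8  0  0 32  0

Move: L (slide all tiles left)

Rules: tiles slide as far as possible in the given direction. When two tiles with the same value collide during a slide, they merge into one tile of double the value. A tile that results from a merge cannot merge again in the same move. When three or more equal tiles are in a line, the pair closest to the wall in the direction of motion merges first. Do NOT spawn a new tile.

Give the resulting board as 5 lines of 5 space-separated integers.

Answer:  8  4  0  0  0
16  0  0  0  0
 4 64  2  0  0
 4  2 64  0  0
 8 32  0  0  0

Derivation:
Slide left:
row 0: [0, 8, 2, 2, 0] -> [8, 4, 0, 0, 0]
row 1: [0, 0, 16, 0, 0] -> [16, 0, 0, 0, 0]
row 2: [4, 0, 0, 64, 2] -> [4, 64, 2, 0, 0]
row 3: [0, 4, 0, 2, 64] -> [4, 2, 64, 0, 0]
row 4: [8, 0, 0, 32, 0] -> [8, 32, 0, 0, 0]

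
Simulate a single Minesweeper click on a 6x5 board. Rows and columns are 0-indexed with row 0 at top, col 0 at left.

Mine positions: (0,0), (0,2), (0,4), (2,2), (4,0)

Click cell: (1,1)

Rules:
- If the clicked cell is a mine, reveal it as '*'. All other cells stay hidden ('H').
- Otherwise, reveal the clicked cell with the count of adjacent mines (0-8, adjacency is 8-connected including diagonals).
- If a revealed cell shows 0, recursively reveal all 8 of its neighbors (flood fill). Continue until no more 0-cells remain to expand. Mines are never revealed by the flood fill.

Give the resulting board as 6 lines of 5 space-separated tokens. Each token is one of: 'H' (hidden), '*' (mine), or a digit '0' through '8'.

H H H H H
H 3 H H H
H H H H H
H H H H H
H H H H H
H H H H H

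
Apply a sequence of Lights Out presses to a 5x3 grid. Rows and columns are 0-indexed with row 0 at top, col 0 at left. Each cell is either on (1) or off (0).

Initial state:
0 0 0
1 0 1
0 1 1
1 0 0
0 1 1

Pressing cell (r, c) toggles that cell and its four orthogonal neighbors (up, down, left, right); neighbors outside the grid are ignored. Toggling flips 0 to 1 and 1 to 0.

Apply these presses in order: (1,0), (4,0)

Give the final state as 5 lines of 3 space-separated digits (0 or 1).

After press 1 at (1,0):
1 0 0
0 1 1
1 1 1
1 0 0
0 1 1

After press 2 at (4,0):
1 0 0
0 1 1
1 1 1
0 0 0
1 0 1

Answer: 1 0 0
0 1 1
1 1 1
0 0 0
1 0 1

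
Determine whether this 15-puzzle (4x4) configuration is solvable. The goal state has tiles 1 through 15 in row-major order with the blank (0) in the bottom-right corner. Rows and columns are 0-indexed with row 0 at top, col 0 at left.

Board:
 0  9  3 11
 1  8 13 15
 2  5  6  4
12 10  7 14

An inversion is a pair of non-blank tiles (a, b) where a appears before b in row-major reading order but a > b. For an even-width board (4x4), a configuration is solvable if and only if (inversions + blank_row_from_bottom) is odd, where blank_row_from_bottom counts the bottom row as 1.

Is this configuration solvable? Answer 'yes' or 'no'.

Inversions: 43
Blank is in row 0 (0-indexed from top), which is row 4 counting from the bottom (bottom = 1).
43 + 4 = 47, which is odd, so the puzzle is solvable.

Answer: yes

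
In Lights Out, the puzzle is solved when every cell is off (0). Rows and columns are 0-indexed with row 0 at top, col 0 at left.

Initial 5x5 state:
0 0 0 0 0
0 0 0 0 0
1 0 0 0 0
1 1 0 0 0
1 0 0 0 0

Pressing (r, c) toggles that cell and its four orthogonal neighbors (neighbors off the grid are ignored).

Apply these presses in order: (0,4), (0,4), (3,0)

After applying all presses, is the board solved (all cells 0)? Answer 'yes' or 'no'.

After press 1 at (0,4):
0 0 0 1 1
0 0 0 0 1
1 0 0 0 0
1 1 0 0 0
1 0 0 0 0

After press 2 at (0,4):
0 0 0 0 0
0 0 0 0 0
1 0 0 0 0
1 1 0 0 0
1 0 0 0 0

After press 3 at (3,0):
0 0 0 0 0
0 0 0 0 0
0 0 0 0 0
0 0 0 0 0
0 0 0 0 0

Lights still on: 0

Answer: yes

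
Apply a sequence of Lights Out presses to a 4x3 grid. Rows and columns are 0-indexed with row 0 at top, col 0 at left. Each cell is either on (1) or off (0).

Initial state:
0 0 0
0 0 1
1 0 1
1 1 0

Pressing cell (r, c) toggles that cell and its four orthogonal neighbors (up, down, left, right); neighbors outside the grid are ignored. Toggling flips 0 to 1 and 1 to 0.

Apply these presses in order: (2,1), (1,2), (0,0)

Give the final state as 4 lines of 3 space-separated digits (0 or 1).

Answer: 1 1 1
1 0 0
0 1 1
1 0 0

Derivation:
After press 1 at (2,1):
0 0 0
0 1 1
0 1 0
1 0 0

After press 2 at (1,2):
0 0 1
0 0 0
0 1 1
1 0 0

After press 3 at (0,0):
1 1 1
1 0 0
0 1 1
1 0 0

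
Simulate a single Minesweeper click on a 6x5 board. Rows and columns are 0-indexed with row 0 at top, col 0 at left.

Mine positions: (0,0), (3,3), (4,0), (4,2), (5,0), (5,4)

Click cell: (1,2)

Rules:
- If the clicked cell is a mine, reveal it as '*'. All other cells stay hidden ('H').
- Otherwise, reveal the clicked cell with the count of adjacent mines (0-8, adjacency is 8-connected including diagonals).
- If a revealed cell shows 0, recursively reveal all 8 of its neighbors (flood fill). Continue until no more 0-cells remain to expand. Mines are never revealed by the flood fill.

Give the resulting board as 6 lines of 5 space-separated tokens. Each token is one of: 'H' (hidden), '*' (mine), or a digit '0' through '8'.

H 1 0 0 0
1 1 0 0 0
0 0 1 1 1
1 2 2 H H
H H H H H
H H H H H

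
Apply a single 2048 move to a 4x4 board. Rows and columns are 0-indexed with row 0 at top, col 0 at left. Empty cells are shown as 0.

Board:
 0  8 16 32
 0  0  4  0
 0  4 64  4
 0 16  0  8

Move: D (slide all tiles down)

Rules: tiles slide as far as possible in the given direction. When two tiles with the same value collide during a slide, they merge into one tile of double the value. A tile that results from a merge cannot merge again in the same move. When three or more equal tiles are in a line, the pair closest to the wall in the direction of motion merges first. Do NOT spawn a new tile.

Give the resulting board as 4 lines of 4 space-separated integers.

Slide down:
col 0: [0, 0, 0, 0] -> [0, 0, 0, 0]
col 1: [8, 0, 4, 16] -> [0, 8, 4, 16]
col 2: [16, 4, 64, 0] -> [0, 16, 4, 64]
col 3: [32, 0, 4, 8] -> [0, 32, 4, 8]

Answer:  0  0  0  0
 0  8 16 32
 0  4  4  4
 0 16 64  8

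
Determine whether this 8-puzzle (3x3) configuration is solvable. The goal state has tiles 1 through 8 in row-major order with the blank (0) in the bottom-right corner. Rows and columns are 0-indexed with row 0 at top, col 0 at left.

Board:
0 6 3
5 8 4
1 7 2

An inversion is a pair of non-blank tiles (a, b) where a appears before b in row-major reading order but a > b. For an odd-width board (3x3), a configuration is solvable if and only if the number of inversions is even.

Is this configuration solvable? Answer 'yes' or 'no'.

Inversions (pairs i<j in row-major order where tile[i] > tile[j] > 0): 17
17 is odd, so the puzzle is not solvable.

Answer: no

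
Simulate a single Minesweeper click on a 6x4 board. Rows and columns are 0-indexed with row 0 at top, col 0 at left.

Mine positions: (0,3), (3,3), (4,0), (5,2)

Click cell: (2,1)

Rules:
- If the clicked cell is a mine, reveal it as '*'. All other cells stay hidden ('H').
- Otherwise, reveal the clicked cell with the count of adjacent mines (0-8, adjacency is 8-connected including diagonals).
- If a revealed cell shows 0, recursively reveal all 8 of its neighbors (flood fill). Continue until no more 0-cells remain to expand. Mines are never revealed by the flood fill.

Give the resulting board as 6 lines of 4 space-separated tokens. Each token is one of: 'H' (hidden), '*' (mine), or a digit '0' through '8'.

0 0 1 H
0 0 1 H
0 0 1 H
1 1 1 H
H H H H
H H H H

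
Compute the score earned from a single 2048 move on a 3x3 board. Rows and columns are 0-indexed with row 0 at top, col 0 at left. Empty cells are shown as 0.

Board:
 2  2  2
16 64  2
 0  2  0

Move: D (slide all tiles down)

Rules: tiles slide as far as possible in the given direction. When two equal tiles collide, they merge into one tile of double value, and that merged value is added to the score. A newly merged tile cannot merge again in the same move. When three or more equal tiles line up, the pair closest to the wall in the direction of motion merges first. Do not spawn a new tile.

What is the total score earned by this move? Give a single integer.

Answer: 4

Derivation:
Slide down:
col 0: [2, 16, 0] -> [0, 2, 16]  score +0 (running 0)
col 1: [2, 64, 2] -> [2, 64, 2]  score +0 (running 0)
col 2: [2, 2, 0] -> [0, 0, 4]  score +4 (running 4)
Board after move:
 0  2  0
 2 64  0
16  2  4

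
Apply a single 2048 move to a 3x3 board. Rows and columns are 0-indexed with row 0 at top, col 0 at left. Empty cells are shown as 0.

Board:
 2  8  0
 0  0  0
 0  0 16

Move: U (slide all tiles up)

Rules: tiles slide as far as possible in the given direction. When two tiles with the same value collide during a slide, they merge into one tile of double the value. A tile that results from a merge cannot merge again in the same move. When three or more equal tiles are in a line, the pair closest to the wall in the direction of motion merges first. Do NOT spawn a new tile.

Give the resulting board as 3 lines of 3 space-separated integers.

Slide up:
col 0: [2, 0, 0] -> [2, 0, 0]
col 1: [8, 0, 0] -> [8, 0, 0]
col 2: [0, 0, 16] -> [16, 0, 0]

Answer:  2  8 16
 0  0  0
 0  0  0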